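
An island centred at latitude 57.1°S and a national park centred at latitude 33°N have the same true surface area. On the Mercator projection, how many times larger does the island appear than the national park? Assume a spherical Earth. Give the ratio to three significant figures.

2.38

Mercator areal scale is sec²φ.
At 57.1°: sec²(57.1°) = 1/0.5432² = 3.389.
At 33°: sec²(33°) = 1/0.8387² = 1.422.
Ratio = 3.389/1.422 = cos²(33°)/cos²(57.1°) ≈ 2.38.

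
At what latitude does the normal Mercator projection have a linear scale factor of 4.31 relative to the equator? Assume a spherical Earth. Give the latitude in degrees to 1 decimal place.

Mercator scale is k = sec φ = 1/cos φ.
1/cos φ = 4.31  ⇒  cos φ = 0.2320  ⇒  φ = arccos(0.2320) ≈ 76.6°.

76.6°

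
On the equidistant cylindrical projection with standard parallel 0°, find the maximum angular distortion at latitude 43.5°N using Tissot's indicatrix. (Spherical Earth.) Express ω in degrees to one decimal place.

For the equirectangular projection with φ₀ = 0 (plate carrée), h = 1 along meridians and k = sec φ along parallels.
At 43.5°: h = 1.000, k = 1.379; principal scales a = 1.379, b = 1.000.
sin(ω/2) = (a − b)/(a + b) = 0.3786/2.379 = 0.1592, so ω = 2 arcsin(0.1592) ≈ 18.3°.

18.3°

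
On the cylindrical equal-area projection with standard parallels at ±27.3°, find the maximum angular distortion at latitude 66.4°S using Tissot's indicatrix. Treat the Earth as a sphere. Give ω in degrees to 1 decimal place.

83.0°

For cylindrical equal-area with standard parallel φ₀, h = cos φ / cos φ₀ and k = cos φ₀ / cos φ, so h·k = 1.
At 66.4°: h = 0.4505, k = 2.220; principal scales a = 2.220, b = 0.4505.
sin(ω/2) = (a − b)/(a + b) = 1.769/2.670 = 0.6625, so ω = 2 arcsin(0.6625) ≈ 83.0°.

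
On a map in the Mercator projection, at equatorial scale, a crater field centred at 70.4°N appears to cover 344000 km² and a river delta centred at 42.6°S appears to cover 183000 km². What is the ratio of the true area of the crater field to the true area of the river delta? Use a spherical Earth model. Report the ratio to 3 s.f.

Since Mercator area scale is 1/cos²φ, the true area equals the apparent area multiplied by cos²φ.
True area of crater field: 344000 × cos²(70.4°) = 344000 × 0.1125 = 38710 km².
True area of river delta: 183000 × cos²(42.6°) = 183000 × 0.5418 = 99160 km².
Ratio = 38710 / 99160 ≈ 0.390.

0.390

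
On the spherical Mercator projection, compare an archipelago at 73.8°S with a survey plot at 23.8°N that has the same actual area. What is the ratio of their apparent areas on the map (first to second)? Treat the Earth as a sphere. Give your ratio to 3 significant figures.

Mercator is conformal with k = sec φ, so areal scale = k² = sec²φ.
At 73.8°: sec²(73.8°) = 1/0.2790² = 12.85.
At 23.8°: sec²(23.8°) = 1/0.9150² = 1.195.
Ratio = 12.85/1.195 = cos²(23.8°)/cos²(73.8°) ≈ 10.8.

10.8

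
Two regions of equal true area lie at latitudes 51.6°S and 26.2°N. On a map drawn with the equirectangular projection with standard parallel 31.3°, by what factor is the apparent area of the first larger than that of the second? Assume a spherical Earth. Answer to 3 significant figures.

With standard parallel φ₀ = 31.3°, the equirectangular projection gives x = Rλ cos φ₀, y = Rφ, so h = 1 and k = cos 31.3° / cos φ.
Areal scale at 51.6°: h·k = 1.000 × 1.376 = 1.376.
Areal scale at 26.2°: h·k = 1.000 × 0.9523 = 0.9523.
Ratio = 1.376/0.9523 ≈ 1.44.

1.44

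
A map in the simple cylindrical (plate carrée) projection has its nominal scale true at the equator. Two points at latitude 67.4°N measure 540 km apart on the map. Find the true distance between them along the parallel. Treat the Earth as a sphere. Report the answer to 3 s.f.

208 km

Plate carrée maps x = Rλ, y = Rφ. The meridian scale is h = 1 and the parallel scale is k = 1/cos φ = sec φ.
Along the parallel at 67.4°, map distances are exaggerated by k = sec 67.4° = 2.602.
True distance = 540 / 2.602 = 540 × cos 67.4° ≈ 208 km.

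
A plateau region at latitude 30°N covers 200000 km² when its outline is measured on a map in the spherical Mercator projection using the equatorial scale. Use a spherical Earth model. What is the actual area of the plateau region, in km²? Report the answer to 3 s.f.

Mercator is conformal, so the point scale is isotropic: h = k = sec φ = 1/cos φ.
Areal scale = k² = sec²φ = 1/cos²(30°) = 1/0.8660² = 1.333.
True area = apparent / (areal scale) = 200000 / 1.333 ≈ 150000 km².

150000 km²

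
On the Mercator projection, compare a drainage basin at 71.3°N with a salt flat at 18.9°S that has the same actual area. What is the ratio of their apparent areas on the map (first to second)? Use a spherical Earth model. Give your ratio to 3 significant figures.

8.71

Mercator areal scale is sec²φ.
At 71.3°: sec²(71.3°) = 1/0.3206² = 9.728.
At 18.9°: sec²(18.9°) = 1/0.9461² = 1.117.
Ratio = 9.728/1.117 = cos²(18.9°)/cos²(71.3°) ≈ 8.71.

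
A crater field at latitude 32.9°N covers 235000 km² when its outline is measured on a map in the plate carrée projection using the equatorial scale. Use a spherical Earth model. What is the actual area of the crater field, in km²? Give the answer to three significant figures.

In the plate carrée (x = Rλ, y = Rφ), meridians are true-scale (h = 1) and parallels are stretched by k = sec φ.
Areal scale = h·k = 1 × sec φ; at 32.9°, h = 1.000, k = 1.191, so h·k = 1.191.
True area = apparent / (areal scale) = 235000 / 1.191 ≈ 197000 km².

197000 km²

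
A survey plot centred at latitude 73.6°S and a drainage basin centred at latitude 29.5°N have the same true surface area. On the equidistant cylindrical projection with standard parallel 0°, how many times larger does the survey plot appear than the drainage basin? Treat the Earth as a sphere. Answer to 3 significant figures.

3.08

Plate carrée maps x = Rλ, y = Rφ. The meridian scale is h = 1 and the parallel scale is k = 1/cos φ = sec φ.
Areal scale at 73.6°: h·k = 1.000 × 3.542 = 3.542.
Areal scale at 29.5°: h·k = 1.000 × 1.149 = 1.149.
Ratio = 3.542/1.149 ≈ 3.08.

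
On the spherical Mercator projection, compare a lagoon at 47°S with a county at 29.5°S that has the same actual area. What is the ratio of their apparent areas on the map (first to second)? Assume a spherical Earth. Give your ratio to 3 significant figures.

On Mercator, area is exaggerated by sec²φ = 1/cos²φ.
At 47°: sec²(47°) = 1/0.6820² = 2.150.
At 29.5°: sec²(29.5°) = 1/0.8704² = 1.320.
Ratio = 2.150/1.320 = cos²(29.5°)/cos²(47°) ≈ 1.63.

1.63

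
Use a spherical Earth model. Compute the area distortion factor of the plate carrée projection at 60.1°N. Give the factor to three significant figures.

2.01

Plate carrée maps x = Rλ, y = Rφ. The meridian scale is h = 1 and the parallel scale is k = 1/cos φ = sec φ.
Areal scale = h·k = 1 × sec φ; at 60.1°, h = 1.000, k = 2.006, so h·k = 2.006.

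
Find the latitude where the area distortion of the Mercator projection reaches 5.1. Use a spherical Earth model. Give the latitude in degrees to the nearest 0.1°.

Mercator areal scale is sec²φ.
sec²φ = 5.1  ⇒  cos²φ = 0.1961  ⇒  cos φ = 0.4428.
φ = arccos(0.4428) ≈ 63.7°.

63.7°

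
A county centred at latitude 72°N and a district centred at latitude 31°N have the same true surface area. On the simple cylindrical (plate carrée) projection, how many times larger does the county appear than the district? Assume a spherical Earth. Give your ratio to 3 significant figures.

2.77

For the equirectangular projection with φ₀ = 0 (plate carrée), h = 1 along meridians and k = sec φ along parallels.
Areal scale at 72°: h·k = 1.000 × 3.236 = 3.236.
Areal scale at 31°: h·k = 1.000 × 1.167 = 1.167.
Ratio = 3.236/1.167 ≈ 2.77.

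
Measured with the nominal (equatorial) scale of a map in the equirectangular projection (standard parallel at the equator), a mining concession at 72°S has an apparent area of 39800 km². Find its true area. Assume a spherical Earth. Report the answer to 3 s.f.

12300 km²

Plate carrée maps x = Rλ, y = Rφ. The meridian scale is h = 1 and the parallel scale is k = 1/cos φ = sec φ.
Areal scale = h·k = 1 × sec φ; at 72°, h = 1.000, k = 3.236, so h·k = 3.236.
True area = apparent / (areal scale) = 39800 / 3.236 ≈ 12300 km².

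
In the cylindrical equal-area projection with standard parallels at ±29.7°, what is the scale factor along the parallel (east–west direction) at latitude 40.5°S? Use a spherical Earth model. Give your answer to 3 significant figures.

Cylindrical equal-area (φ₀ = 29.7°): h = cos φ / cos 29.7° along meridians, k = cos 29.7° / cos φ along parallels; h·k = 1.
k = cos 29.7° / cos 40.5° = 0.8686/0.7604 = 1.142.

1.14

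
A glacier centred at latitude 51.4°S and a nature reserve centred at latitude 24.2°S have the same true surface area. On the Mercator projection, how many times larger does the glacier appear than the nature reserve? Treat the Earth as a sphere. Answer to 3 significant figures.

2.14

Mercator areal scale is sec²φ.
At 51.4°: sec²(51.4°) = 1/0.6239² = 2.569.
At 24.2°: sec²(24.2°) = 1/0.9121² = 1.202.
Ratio = 2.569/1.202 = cos²(24.2°)/cos²(51.4°) ≈ 2.14.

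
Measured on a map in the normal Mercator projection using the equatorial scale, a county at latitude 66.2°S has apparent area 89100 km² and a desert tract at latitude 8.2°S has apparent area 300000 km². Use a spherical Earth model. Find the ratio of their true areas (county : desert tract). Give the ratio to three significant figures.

On Mercator the areal scale is sec²φ, so true area = apparent × cos²φ.
True area of county: 89100 × cos²(66.2°) = 89100 × 0.1628 = 14510 km².
True area of desert tract: 300000 × cos²(8.2°) = 300000 × 0.9797 = 293900 km².
Ratio = 14510 / 293900 ≈ 0.0494.

0.0494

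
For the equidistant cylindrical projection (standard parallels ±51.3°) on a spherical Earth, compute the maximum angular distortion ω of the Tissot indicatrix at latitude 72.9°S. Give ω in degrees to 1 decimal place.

42.2°

The equidistant cylindrical projection with φ₀ = 51.3° has h = 1 (meridians true) and k = cos φ₀ / cos φ along parallels.
At 72.9°: h = 1.000, k = 2.126; principal scales a = 2.126, b = 1.000.
sin(ω/2) = (a − b)/(a + b) = 1.126/3.126 = 0.3603, so ω = 2 arcsin(0.3603) ≈ 42.2°.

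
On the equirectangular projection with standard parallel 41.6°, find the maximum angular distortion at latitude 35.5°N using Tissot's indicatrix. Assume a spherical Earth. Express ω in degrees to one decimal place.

4.9°

The equidistant cylindrical projection with φ₀ = 41.6° has h = 1 (meridians true) and k = cos φ₀ / cos φ along parallels.
At 35.5°: h = 1.000, k = 0.9185; principal scales a = 1.000, b = 0.9185.
sin(ω/2) = (a − b)/(a + b) = 0.08146/1.919 = 0.04246, so ω = 2 arcsin(0.04246) ≈ 4.9°.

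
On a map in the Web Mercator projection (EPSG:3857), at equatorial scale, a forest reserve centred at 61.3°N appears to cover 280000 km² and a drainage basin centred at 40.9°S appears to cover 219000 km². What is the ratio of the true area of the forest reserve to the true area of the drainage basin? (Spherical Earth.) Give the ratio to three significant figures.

0.516

Mercator's areal exaggeration is sec²φ; hence true area = (apparent area) · cos²φ.
True area of forest reserve: 280000 × cos²(61.3°) = 280000 × 0.2306 = 64570 km².
True area of drainage basin: 219000 × cos²(40.9°) = 219000 × 0.5713 = 125100 km².
Ratio = 64570 / 125100 ≈ 0.516.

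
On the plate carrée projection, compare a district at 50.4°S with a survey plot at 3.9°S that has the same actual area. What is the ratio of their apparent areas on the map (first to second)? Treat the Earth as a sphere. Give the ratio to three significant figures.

1.57

For the equirectangular projection with φ₀ = 0 (plate carrée), h = 1 along meridians and k = sec φ along parallels.
Areal scale at 50.4°: h·k = 1.000 × 1.569 = 1.569.
Areal scale at 3.9°: h·k = 1.000 × 1.002 = 1.002.
Ratio = 1.569/1.002 ≈ 1.57.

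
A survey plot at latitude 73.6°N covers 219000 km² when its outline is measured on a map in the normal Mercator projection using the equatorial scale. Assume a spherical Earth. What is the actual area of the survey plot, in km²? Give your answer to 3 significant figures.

Mercator is conformal, so the point scale is isotropic: h = k = sec φ = 1/cos φ.
Areal scale = k² = sec²φ = 1/cos²(73.6°) = 1/0.2823² = 12.54.
True area = apparent / (areal scale) = 219000 / 12.54 ≈ 17500 km².

17500 km²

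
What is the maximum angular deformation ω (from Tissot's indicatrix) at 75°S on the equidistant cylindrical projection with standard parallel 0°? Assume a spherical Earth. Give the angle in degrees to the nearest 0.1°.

Plate carrée maps x = Rλ, y = Rφ. The meridian scale is h = 1 and the parallel scale is k = 1/cos φ = sec φ.
At 75°: h = 1.000, k = 3.864; principal scales a = 3.864, b = 1.000.
sin(ω/2) = (a − b)/(a + b) = 2.864/4.864 = 0.5888, so ω = 2 arcsin(0.5888) ≈ 72.1°.

72.1°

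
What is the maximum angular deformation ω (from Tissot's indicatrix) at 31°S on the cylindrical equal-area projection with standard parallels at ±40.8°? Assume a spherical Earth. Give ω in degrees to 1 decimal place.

A cylindrical equal-area projection with standard parallel φ₀ has meridian scale h = cos φ / cos φ₀ and parallel scale k = cos φ₀ / cos φ (so areas are preserved, h·k = 1).
At 31°: h = 1.132, k = 0.8831; principal scales a = 1.132, b = 0.8831.
sin(ω/2) = (a − b)/(a + b) = 0.2492/2.015 = 0.1236, so ω = 2 arcsin(0.1236) ≈ 14.2°.

14.2°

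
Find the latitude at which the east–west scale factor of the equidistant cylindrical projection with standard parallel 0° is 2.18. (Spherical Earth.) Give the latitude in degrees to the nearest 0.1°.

Plate carrée: h = 1, k = sec φ along parallels.
sec φ = 2.18  ⇒  cos φ = 0.4587  ⇒  φ ≈ 62.7°.

62.7°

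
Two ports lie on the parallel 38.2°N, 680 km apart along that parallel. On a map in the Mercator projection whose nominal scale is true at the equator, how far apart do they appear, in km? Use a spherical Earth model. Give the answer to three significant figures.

For Mercator, h = k = sec φ (a conformal cylindrical projection has a single point scale, 1/cos φ).
Along the parallel, k = sec 38.2° = 1/0.7859 = 1.272.
Map distance = 680 × 1.272 ≈ 865 km.

865 km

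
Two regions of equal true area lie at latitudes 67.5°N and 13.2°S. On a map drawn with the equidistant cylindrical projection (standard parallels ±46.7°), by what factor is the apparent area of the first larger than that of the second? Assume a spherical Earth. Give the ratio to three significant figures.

2.54

With standard parallel φ₀ = 46.7°, the equirectangular projection gives x = Rλ cos φ₀, y = Rφ, so h = 1 and k = cos 46.7° / cos φ.
Areal scale at 67.5°: h·k = 1.000 × 1.792 = 1.792.
Areal scale at 13.2°: h·k = 1.000 × 0.7044 = 0.7044.
Ratio = 1.792/0.7044 ≈ 2.54.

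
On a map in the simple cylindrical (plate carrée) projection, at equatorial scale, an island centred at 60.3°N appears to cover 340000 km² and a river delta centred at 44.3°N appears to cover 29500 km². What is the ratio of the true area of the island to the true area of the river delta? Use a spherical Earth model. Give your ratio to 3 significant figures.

7.98

On the plate carrée, areal scale = h·k = 1 × sec φ, so true area = apparent × cos φ.
True area of island: 340000 × cos(60.3°) = 340000 × 0.4955 = 168500 km².
True area of river delta: 29500 × cos(44.3°) = 29500 × 0.7157 = 21110 km².
Ratio = 168500 / 21110 ≈ 7.98.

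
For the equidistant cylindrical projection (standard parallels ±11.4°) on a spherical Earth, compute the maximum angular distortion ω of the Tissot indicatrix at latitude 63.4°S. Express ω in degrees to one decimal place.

43.8°

With standard parallel φ₀ = 11.4°, the equirectangular projection gives x = Rλ cos φ₀, y = Rφ, so h = 1 and k = cos 11.4° / cos φ.
At 63.4°: h = 1.000, k = 2.189; principal scales a = 2.189, b = 1.000.
sin(ω/2) = (a − b)/(a + b) = 1.189/3.189 = 0.3729, so ω = 2 arcsin(0.3729) ≈ 43.8°.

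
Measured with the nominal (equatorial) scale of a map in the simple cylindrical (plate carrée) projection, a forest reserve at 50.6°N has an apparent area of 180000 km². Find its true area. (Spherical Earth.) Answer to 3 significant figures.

114000 km²

Plate carrée maps x = Rλ, y = Rφ. The meridian scale is h = 1 and the parallel scale is k = 1/cos φ = sec φ.
Areal scale = h·k = 1 × sec φ; at 50.6°, h = 1.000, k = 1.575, so h·k = 1.575.
True area = apparent / (areal scale) = 180000 / 1.575 ≈ 114000 km².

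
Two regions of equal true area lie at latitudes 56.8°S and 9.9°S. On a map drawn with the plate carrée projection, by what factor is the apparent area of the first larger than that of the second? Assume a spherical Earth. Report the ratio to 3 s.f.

For the equirectangular projection with φ₀ = 0 (plate carrée), h = 1 along meridians and k = sec φ along parallels.
Areal scale at 56.8°: h·k = 1.000 × 1.826 = 1.826.
Areal scale at 9.9°: h·k = 1.000 × 1.015 = 1.015.
Ratio = 1.826/1.015 ≈ 1.80.

1.80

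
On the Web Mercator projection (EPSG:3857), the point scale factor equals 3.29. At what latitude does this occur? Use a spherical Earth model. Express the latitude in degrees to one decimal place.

72.3°

Mercator scale is k = sec φ = 1/cos φ.
1/cos φ = 3.29  ⇒  cos φ = 0.3040  ⇒  φ = arccos(0.3040) ≈ 72.3°.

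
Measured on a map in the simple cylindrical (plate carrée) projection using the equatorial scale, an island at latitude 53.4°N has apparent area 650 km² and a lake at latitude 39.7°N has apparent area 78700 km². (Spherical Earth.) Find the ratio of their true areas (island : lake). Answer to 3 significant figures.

0.00640

On the plate carrée, areal scale = h·k = 1 × sec φ, so true area = apparent × cos φ.
True area of island: 650 × cos(53.4°) = 650 × 0.5962 = 387.5 km².
True area of lake: 78700 × cos(39.7°) = 78700 × 0.7694 = 60550 km².
Ratio = 387.5 / 60550 ≈ 0.00640.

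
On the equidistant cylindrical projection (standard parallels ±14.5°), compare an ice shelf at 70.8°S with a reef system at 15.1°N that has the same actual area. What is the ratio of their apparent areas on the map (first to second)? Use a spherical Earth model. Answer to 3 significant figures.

2.94

The equidistant cylindrical projection with φ₀ = 14.5° has h = 1 (meridians true) and k = cos φ₀ / cos φ along parallels.
Areal scale at 70.8°: h·k = 1.000 × 2.944 = 2.944.
Areal scale at 15.1°: h·k = 1.000 × 1.003 = 1.003.
Ratio = 2.944/1.003 ≈ 2.94.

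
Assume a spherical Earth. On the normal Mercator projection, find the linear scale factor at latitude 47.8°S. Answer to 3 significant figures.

1.49

For Mercator, h = k = sec φ (a conformal cylindrical projection has a single point scale, 1/cos φ).
k = 1/cos 47.8° = 1/0.6717 = 1.489.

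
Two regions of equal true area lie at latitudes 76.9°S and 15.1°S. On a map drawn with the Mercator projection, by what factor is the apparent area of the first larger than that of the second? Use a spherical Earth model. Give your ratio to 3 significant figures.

Mercator is conformal with k = sec φ, so areal scale = k² = sec²φ.
At 76.9°: sec²(76.9°) = 1/0.2267² = 19.47.
At 15.1°: sec²(15.1°) = 1/0.9655² = 1.073.
Ratio = 19.47/1.073 = cos²(15.1°)/cos²(76.9°) ≈ 18.1.

18.1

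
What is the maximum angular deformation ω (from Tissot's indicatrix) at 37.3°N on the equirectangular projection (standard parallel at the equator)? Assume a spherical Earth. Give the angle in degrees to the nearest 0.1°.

In the plate carrée (x = Rλ, y = Rφ), meridians are true-scale (h = 1) and parallels are stretched by k = sec φ.
At 37.3°: h = 1.000, k = 1.257; principal scales a = 1.257, b = 1.000.
sin(ω/2) = (a − b)/(a + b) = 0.2571/2.257 = 0.1139, so ω = 2 arcsin(0.1139) ≈ 13.1°.

13.1°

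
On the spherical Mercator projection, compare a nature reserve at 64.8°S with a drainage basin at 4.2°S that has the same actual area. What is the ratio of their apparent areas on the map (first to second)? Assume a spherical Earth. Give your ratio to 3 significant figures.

Mercator areal scale is sec²φ.
At 64.8°: sec²(64.8°) = 1/0.4258² = 5.516.
At 4.2°: sec²(4.2°) = 1/0.9973² = 1.005.
Ratio = 5.516/1.005 = cos²(4.2°)/cos²(64.8°) ≈ 5.49.

5.49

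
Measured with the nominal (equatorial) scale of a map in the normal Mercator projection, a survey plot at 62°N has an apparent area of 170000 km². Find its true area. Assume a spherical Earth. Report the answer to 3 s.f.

For Mercator, h = k = sec φ (a conformal cylindrical projection has a single point scale, 1/cos φ).
Areal scale = k² = sec²φ = 1/cos²(62°) = 1/0.4695² = 4.537.
True area = apparent / (areal scale) = 170000 / 4.537 ≈ 37500 km².

37500 km²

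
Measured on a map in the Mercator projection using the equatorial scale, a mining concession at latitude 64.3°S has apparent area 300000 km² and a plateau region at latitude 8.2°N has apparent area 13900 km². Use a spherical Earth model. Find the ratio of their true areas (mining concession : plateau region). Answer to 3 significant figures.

Mercator's areal exaggeration is sec²φ; hence true area = (apparent area) · cos²φ.
True area of mining concession: 300000 × cos²(64.3°) = 300000 × 0.1881 = 56420 km².
True area of plateau region: 13900 × cos²(8.2°) = 13900 × 0.9797 = 13620 km².
Ratio = 56420 / 13620 ≈ 4.14.

4.14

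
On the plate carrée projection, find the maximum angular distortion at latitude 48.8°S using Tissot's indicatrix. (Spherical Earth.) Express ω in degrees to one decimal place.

23.7°

Plate carrée maps x = Rλ, y = Rφ. The meridian scale is h = 1 and the parallel scale is k = 1/cos φ = sec φ.
At 48.8°: h = 1.000, k = 1.518; principal scales a = 1.518, b = 1.000.
sin(ω/2) = (a − b)/(a + b) = 0.5182/2.518 = 0.2058, so ω = 2 arcsin(0.2058) ≈ 23.7°.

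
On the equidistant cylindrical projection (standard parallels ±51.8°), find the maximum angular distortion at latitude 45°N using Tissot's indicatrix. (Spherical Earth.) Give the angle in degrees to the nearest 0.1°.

With standard parallel φ₀ = 51.8°, the equirectangular projection gives x = Rλ cos φ₀, y = Rφ, so h = 1 and k = cos 51.8° / cos φ.
At 45°: h = 1.000, k = 0.8746; principal scales a = 1.000, b = 0.8746.
sin(ω/2) = (a − b)/(a + b) = 0.1254/1.875 = 0.06692, so ω = 2 arcsin(0.06692) ≈ 7.7°.

7.7°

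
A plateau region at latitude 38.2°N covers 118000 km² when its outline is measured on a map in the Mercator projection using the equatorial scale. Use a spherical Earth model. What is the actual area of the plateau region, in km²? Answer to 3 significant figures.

72900 km²

For Mercator, h = k = sec φ (a conformal cylindrical projection has a single point scale, 1/cos φ).
Areal scale = k² = sec²φ = 1/cos²(38.2°) = 1/0.7859² = 1.619.
True area = apparent / (areal scale) = 118000 / 1.619 ≈ 72900 km².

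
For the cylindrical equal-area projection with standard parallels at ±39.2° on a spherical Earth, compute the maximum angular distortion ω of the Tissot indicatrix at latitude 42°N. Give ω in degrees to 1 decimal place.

4.8°

Cylindrical equal-area (φ₀ = 39.2°): h = cos φ / cos 39.2° along meridians, k = cos 39.2° / cos φ along parallels; h·k = 1.
At 42°: h = 0.9590, k = 1.043; principal scales a = 1.043, b = 0.9590.
sin(ω/2) = (a − b)/(a + b) = 0.08383/2.002 = 0.04188, so ω = 2 arcsin(0.04188) ≈ 4.8°.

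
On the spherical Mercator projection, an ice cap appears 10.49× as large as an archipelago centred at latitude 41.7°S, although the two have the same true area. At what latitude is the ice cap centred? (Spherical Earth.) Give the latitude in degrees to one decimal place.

76.7°

Mercator areal scale is sec²φ, so apparent-area ratio = sec²φ₁ / sec²φ₂ = cos²φ₂ / cos²φ₁.
cos²φ₂ / cos²φ₁ = 10.49  ⇒  cos φ₁ = cos 41.7° / √10.49 = 0.7466/3.239 = 0.2305.
φ₁ = arccos(0.2305) ≈ 76.7°.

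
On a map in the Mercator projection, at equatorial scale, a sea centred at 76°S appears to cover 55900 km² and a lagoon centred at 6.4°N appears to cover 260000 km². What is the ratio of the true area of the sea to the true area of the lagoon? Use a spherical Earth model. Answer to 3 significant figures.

0.0127

Mercator's areal exaggeration is sec²φ; hence true area = (apparent area) · cos²φ.
True area of sea: 55900 × cos²(76°) = 55900 × 0.05853 = 3272 km².
True area of lagoon: 260000 × cos²(6.4°) = 260000 × 0.9876 = 256800 km².
Ratio = 3272 / 256800 ≈ 0.0127.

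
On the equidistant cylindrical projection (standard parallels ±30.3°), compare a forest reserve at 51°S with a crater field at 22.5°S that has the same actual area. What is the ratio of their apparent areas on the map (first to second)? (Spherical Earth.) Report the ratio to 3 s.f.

1.47

In the equirectangular projection with standard parallel φ₀ = 30.3° (x = Rλ cos φ₀, y = Rφ), meridians are true-scale (h = 1) and the parallel scale is k = cos φ₀ / cos φ.
Areal scale at 51°: h·k = 1.000 × 1.372 = 1.372.
Areal scale at 22.5°: h·k = 1.000 × 0.9345 = 0.9345.
Ratio = 1.372/0.9345 ≈ 1.47.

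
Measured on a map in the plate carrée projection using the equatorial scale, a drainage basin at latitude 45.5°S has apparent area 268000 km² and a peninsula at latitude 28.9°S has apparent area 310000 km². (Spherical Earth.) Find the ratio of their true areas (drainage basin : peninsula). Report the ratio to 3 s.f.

On the plate carrée, areal scale = h·k = 1 × sec φ, so true area = apparent × cos φ.
True area of drainage basin: 268000 × cos(45.5°) = 268000 × 0.7009 = 187800 km².
True area of peninsula: 310000 × cos(28.9°) = 310000 × 0.8755 = 271400 km².
Ratio = 187800 / 271400 ≈ 0.692.

0.692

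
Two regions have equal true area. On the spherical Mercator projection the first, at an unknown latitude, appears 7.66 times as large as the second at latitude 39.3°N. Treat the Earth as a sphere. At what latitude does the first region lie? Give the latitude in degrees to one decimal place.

73.8°

For equal true areas on Mercator, apparent areas scale as sec²φ, so the ratio is cos²φ₂ / cos²φ₁.
cos²φ₂ / cos²φ₁ = 7.66  ⇒  cos φ₁ = cos 39.3° / √7.66 = 0.7738/2.768 = 0.2796.
φ₁ = arccos(0.2796) ≈ 73.8°.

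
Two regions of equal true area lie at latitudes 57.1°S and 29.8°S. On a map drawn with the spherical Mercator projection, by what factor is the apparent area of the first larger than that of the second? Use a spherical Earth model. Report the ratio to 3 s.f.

Mercator is conformal with k = sec φ, so areal scale = k² = sec²φ.
At 57.1°: sec²(57.1°) = 1/0.5432² = 3.389.
At 29.8°: sec²(29.8°) = 1/0.8678² = 1.328.
Ratio = 3.389/1.328 = cos²(29.8°)/cos²(57.1°) ≈ 2.55.

2.55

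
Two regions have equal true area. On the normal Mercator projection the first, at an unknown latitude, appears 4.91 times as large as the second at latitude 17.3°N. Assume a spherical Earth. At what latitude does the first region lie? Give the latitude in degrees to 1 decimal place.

On Mercator, (apparent₁)/(apparent₂) = sec²φ₁ / sec²φ₂ when true areas are equal.
cos²φ₂ / cos²φ₁ = 4.91  ⇒  cos φ₁ = cos 17.3° / √4.91 = 0.9548/2.216 = 0.4309.
φ₁ = arccos(0.4309) ≈ 64.5°.

64.5°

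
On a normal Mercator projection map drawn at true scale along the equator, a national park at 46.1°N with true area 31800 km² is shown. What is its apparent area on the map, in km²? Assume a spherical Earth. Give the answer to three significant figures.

66100 km²

The Mercator projection is conformal; its linear scale factor is the same in every direction and equals sec φ = 1/cos φ.
Areal scale = k² = sec²φ = 1/cos²(46.1°) = 1/0.6934² = 2.080.
Apparent area = 31800 × 2.080 ≈ 66100 km².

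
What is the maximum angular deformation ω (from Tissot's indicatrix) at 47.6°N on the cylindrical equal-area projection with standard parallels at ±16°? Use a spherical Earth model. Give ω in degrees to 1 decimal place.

For cylindrical equal-area with standard parallel φ₀, h = cos φ / cos φ₀ and k = cos φ₀ / cos φ, so h·k = 1.
At 47.6°: h = 0.7015, k = 1.426; principal scales a = 1.426, b = 0.7015.
sin(ω/2) = (a − b)/(a + b) = 0.7241/2.127 = 0.3404, so ω = 2 arcsin(0.3404) ≈ 39.8°.

39.8°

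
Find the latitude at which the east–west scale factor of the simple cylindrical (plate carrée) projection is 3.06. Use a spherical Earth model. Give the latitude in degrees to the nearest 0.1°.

Plate carrée: h = 1, k = sec φ along parallels.
sec φ = 3.06  ⇒  cos φ = 0.3268  ⇒  φ ≈ 70.9°.

70.9°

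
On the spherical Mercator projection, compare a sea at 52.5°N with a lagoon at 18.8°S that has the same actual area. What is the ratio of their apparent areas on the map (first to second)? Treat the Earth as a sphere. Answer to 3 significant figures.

Mercator areal scale is sec²φ.
At 52.5°: sec²(52.5°) = 1/0.6088² = 2.698.
At 18.8°: sec²(18.8°) = 1/0.9466² = 1.116.
Ratio = 2.698/1.116 = cos²(18.8°)/cos²(52.5°) ≈ 2.42.

2.42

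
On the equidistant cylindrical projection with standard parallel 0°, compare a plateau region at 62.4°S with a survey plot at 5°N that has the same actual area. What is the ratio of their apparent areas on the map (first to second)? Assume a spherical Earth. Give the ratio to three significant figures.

2.15

Plate carrée maps x = Rλ, y = Rφ. The meridian scale is h = 1 and the parallel scale is k = 1/cos φ = sec φ.
Areal scale at 62.4°: h·k = 1.000 × 2.158 = 2.158.
Areal scale at 5°: h·k = 1.000 × 1.004 = 1.004.
Ratio = 2.158/1.004 ≈ 2.15.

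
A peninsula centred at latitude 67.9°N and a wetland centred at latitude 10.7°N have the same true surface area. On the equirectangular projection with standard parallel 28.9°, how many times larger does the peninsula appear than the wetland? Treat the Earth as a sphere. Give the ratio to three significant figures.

With standard parallel φ₀ = 28.9°, the equirectangular projection gives x = Rλ cos φ₀, y = Rφ, so h = 1 and k = cos 28.9° / cos φ.
Areal scale at 67.9°: h·k = 1.000 × 2.327 = 2.327.
Areal scale at 10.7°: h·k = 1.000 × 0.8910 = 0.8910.
Ratio = 2.327/0.8910 ≈ 2.61.

2.61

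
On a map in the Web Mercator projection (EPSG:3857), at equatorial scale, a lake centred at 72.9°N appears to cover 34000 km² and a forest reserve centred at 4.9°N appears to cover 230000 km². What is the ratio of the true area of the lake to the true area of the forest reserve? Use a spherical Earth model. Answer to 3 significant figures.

0.0129

Mercator's areal exaggeration is sec²φ; hence true area = (apparent area) · cos²φ.
True area of lake: 34000 × cos²(72.9°) = 34000 × 0.08646 = 2940 km².
True area of forest reserve: 230000 × cos²(4.9°) = 230000 × 0.9927 = 228300 km².
Ratio = 2940 / 228300 ≈ 0.0129.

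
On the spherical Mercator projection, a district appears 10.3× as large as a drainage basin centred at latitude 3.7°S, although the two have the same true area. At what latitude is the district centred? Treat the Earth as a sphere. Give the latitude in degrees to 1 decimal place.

Mercator areal scale is sec²φ, so apparent-area ratio = sec²φ₁ / sec²φ₂ = cos²φ₂ / cos²φ₁.
cos²φ₂ / cos²φ₁ = 10.3  ⇒  cos φ₁ = cos 3.7° / √10.3 = 0.9979/3.209 = 0.3109.
φ₁ = arccos(0.3109) ≈ 71.9°.

71.9°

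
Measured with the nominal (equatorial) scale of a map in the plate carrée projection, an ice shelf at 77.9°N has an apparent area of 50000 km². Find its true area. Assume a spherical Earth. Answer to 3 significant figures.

10500 km²

Plate carrée maps x = Rλ, y = Rφ. The meridian scale is h = 1 and the parallel scale is k = 1/cos φ = sec φ.
Areal scale = h·k = 1 × sec φ; at 77.9°, h = 1.000, k = 4.771, so h·k = 4.771.
True area = apparent / (areal scale) = 50000 / 4.771 ≈ 10500 km².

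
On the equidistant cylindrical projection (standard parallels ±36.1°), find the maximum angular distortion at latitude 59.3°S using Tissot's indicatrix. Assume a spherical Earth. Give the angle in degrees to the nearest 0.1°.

26.1°

With standard parallel φ₀ = 36.1°, the equirectangular projection gives x = Rλ cos φ₀, y = Rφ, so h = 1 and k = cos 36.1° / cos φ.
At 59.3°: h = 1.000, k = 1.583; principal scales a = 1.583, b = 1.000.
sin(ω/2) = (a − b)/(a + b) = 0.5826/2.583 = 0.2256, so ω = 2 arcsin(0.2256) ≈ 26.1°.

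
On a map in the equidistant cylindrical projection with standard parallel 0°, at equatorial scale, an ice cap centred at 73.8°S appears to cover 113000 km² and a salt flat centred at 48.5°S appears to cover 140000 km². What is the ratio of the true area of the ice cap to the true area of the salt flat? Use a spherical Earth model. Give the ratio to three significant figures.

0.340

On the plate carrée, areal scale = h·k = 1 × sec φ, so true area = apparent × cos φ.
True area of ice cap: 113000 × cos(73.8°) = 113000 × 0.2790 = 31530 km².
True area of salt flat: 140000 × cos(48.5°) = 140000 × 0.6626 = 92770 km².
Ratio = 31530 / 92770 ≈ 0.340.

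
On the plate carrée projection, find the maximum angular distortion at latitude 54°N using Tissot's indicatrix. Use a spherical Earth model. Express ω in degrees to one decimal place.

30.1°

Plate carrée maps x = Rλ, y = Rφ. The meridian scale is h = 1 and the parallel scale is k = 1/cos φ = sec φ.
At 54°: h = 1.000, k = 1.701; principal scales a = 1.701, b = 1.000.
sin(ω/2) = (a − b)/(a + b) = 0.7013/2.701 = 0.2596, so ω = 2 arcsin(0.2596) ≈ 30.1°.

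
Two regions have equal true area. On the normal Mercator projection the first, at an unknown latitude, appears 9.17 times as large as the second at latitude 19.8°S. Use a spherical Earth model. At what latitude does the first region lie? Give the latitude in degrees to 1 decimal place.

For equal true areas on Mercator, apparent areas scale as sec²φ, so the ratio is cos²φ₂ / cos²φ₁.
cos²φ₂ / cos²φ₁ = 9.17  ⇒  cos φ₁ = cos 19.8° / √9.17 = 0.9409/3.028 = 0.3107.
φ₁ = arccos(0.3107) ≈ 71.9°.

71.9°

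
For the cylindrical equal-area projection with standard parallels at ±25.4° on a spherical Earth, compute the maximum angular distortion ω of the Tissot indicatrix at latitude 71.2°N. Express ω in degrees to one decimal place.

101.5°

For cylindrical equal-area with standard parallel φ₀, h = cos φ / cos φ₀ and k = cos φ₀ / cos φ, so h·k = 1.
At 71.2°: h = 0.3568, k = 2.803; principal scales a = 2.803, b = 0.3568.
sin(ω/2) = (a − b)/(a + b) = 2.446/3.160 = 0.7742, so ω = 2 arcsin(0.7742) ≈ 101.5°.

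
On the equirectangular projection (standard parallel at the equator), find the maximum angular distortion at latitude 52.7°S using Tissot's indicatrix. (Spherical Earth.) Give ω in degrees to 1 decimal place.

For the equirectangular projection with φ₀ = 0 (plate carrée), h = 1 along meridians and k = sec φ along parallels.
At 52.7°: h = 1.000, k = 1.650; principal scales a = 1.650, b = 1.000.
sin(ω/2) = (a − b)/(a + b) = 0.6502/2.650 = 0.2453, so ω = 2 arcsin(0.2453) ≈ 28.4°.

28.4°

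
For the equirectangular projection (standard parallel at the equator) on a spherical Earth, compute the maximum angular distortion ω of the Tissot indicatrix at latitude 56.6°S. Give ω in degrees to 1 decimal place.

33.7°

For the equirectangular projection with φ₀ = 0 (plate carrée), h = 1 along meridians and k = sec φ along parallels.
At 56.6°: h = 1.000, k = 1.817; principal scales a = 1.817, b = 1.000.
sin(ω/2) = (a − b)/(a + b) = 0.8166/2.817 = 0.2899, so ω = 2 arcsin(0.2899) ≈ 33.7°.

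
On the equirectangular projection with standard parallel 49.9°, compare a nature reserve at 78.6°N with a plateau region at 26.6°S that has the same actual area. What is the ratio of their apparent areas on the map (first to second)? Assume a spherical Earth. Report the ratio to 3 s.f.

4.52

The equidistant cylindrical projection with φ₀ = 49.9° has h = 1 (meridians true) and k = cos φ₀ / cos φ along parallels.
Areal scale at 78.6°: h·k = 1.000 × 3.259 = 3.259.
Areal scale at 26.6°: h·k = 1.000 × 0.7204 = 0.7204.
Ratio = 3.259/0.7204 ≈ 4.52.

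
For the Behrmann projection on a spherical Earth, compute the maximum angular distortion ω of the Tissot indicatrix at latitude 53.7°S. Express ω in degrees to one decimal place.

The Behrmann projection is cylindrical equal-area with φ₀ = 30°. A cylindrical equal-area projection with standard parallel φ₀ has meridian scale h = cos φ / cos φ₀ and parallel scale k = cos φ₀ / cos φ (so areas are preserved, h·k = 1).
At 53.7°: h = 0.6836, k = 1.463; principal scales a = 1.463, b = 0.6836.
sin(ω/2) = (a − b)/(a + b) = 0.7793/2.146 = 0.3630, so ω = 2 arcsin(0.3630) ≈ 42.6°.

42.6°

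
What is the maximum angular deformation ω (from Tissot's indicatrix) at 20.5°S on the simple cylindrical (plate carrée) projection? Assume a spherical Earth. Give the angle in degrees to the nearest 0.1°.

Plate carrée maps x = Rλ, y = Rφ. The meridian scale is h = 1 and the parallel scale is k = 1/cos φ = sec φ.
At 20.5°: h = 1.000, k = 1.068; principal scales a = 1.068, b = 1.000.
sin(ω/2) = (a − b)/(a + b) = 0.06761/2.068 = 0.03270, so ω = 2 arcsin(0.03270) ≈ 3.7°.

3.7°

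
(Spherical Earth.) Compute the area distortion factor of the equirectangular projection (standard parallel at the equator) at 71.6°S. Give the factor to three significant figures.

3.17

For the equirectangular projection with φ₀ = 0 (plate carrée), h = 1 along meridians and k = sec φ along parallels.
Areal scale = h·k = 1 × sec φ; at 71.6°, h = 1.000, k = 3.168, so h·k = 3.168.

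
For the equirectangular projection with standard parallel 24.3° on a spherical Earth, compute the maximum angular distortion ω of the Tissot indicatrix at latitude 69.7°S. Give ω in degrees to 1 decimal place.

53.3°

In the equirectangular projection with standard parallel φ₀ = 24.3° (x = Rλ cos φ₀, y = Rφ), meridians are true-scale (h = 1) and the parallel scale is k = cos φ₀ / cos φ.
At 69.7°: h = 1.000, k = 2.627; principal scales a = 2.627, b = 1.000.
sin(ω/2) = (a − b)/(a + b) = 1.627/3.627 = 0.4486, so ω = 2 arcsin(0.4486) ≈ 53.3°.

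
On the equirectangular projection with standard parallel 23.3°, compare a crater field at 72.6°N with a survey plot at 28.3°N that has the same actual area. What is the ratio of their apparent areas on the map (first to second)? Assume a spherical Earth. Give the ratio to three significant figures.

In the equirectangular projection with standard parallel φ₀ = 23.3° (x = Rλ cos φ₀, y = Rφ), meridians are true-scale (h = 1) and the parallel scale is k = cos φ₀ / cos φ.
Areal scale at 72.6°: h·k = 1.000 × 3.071 = 3.071.
Areal scale at 28.3°: h·k = 1.000 × 1.043 = 1.043.
Ratio = 3.071/1.043 ≈ 2.94.

2.94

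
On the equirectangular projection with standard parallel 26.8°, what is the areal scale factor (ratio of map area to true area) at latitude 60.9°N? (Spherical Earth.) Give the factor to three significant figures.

With standard parallel φ₀ = 26.8°, the equirectangular projection gives x = Rλ cos φ₀, y = Rφ, so h = 1 and k = cos 26.8° / cos φ.
Areal scale = h·k = 1 × cos φ₀ / cos φ; at 60.9°, h = 1.000, k = 1.835, so h·k = 1.835.

1.84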